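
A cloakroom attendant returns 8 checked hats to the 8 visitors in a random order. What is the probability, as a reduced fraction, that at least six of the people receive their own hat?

29/40320

Favorable outcomes: Σ_{i≥6} C(8,i)·!(8-i) = 28·1 + 8·0 + 1·1 = 29.
Total outcomes: 8! = 40320.
Probability = 29/40320 = 29/40320.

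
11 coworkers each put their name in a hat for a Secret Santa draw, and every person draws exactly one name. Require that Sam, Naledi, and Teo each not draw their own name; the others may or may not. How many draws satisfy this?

30078720

Inclusion-exclusion on the 3 forbidden self-matches:
Σ_{j=0}^{3} (-1)^j C(3,j)(11-j)!
= C(3,0)·11! - C(3,1)·10! + C(3,2)·9! - C(3,3)·8!
= 39916800 - 10886400 + 1088640 - 40320
= 30078720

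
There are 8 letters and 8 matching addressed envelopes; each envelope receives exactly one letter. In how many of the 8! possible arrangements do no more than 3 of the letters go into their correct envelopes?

# with exactly i fixed is C(8,i)·!(8-i); sum over i=0..3:
  i=0: C(8,0)·!8 = 1·14833 = 14833
  i=1: C(8,1)·!7 = 8·1854 = 14832
  i=2: C(8,2)·!6 = 28·265 = 7420
  i=3: C(8,3)·!5 = 56·44 = 2464
Total = 39549.

39549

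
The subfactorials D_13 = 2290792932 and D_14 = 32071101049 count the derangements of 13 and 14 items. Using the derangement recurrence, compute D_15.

481066515734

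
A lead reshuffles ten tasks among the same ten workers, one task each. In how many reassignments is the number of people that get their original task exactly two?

667485

Choose which 2 of the 10 are fixed: C(10,2) = 45.
The remaining 8 must be deranged: !8 = 14833.
Total: 45 × 14833 = 667485.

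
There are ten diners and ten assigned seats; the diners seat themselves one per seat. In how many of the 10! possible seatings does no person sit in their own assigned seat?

The subfactorial !10 = [10!/e] (nearest integer).
10! = 3628800, and 3628800/e ≈ 1334960.92, so !10 = 1334961.

1334961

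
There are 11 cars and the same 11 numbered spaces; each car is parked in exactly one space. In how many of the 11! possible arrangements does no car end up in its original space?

14684570

The number of derangements of 11 is !11 = Σ_{k=0}^{11} (-1)^k·11!/k!
= 11! - 11!/1! + 11!/2! - 11!/3! + 11!/4! - 11!/5! + 11!/6! - 11!/7! + 11!/8! - 11!/9! + 11!/10! - 11!/11!
= 39916800 - 39916800 + 19958400 - 6652800 + 1663200 - 332640 + 55440 - 7920 + 990 - 110 + 11 - 1
= 14684570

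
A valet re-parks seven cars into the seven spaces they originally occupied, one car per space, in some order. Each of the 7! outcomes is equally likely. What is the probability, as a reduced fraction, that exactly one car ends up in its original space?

53/144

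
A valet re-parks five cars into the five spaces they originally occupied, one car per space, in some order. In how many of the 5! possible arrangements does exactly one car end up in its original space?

45

Choose which one of the 5 is fixed: C(5,1) = 5.
The remaining 4 must be deranged: !4 = 9.
Total: 5 × 9 = 45.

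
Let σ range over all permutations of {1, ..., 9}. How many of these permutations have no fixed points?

133496

Recurrence: !9 = 9·!8 + (-1)^9.
!9 = 9·14833 - 1 = 133496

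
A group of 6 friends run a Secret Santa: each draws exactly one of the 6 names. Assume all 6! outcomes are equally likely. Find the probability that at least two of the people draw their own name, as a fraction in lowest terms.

Favorable outcomes: Σ_{i≥2} C(6,i)·!(6-i) = 15·9 + 20·2 + 15·1 + 6·0 + 1·1 = 191.
Total outcomes: 6! = 720.
Probability = 191/720 = 191/720.

191/720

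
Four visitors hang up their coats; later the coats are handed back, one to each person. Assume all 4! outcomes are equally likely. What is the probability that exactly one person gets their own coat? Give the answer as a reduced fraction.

1/3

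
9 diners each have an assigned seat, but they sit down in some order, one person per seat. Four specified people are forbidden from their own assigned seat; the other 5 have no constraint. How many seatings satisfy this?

229080

Let A_j be the event that the j-th constrained one is fixed. By inclusion-exclusion over the 4 events:
Σ_{j=0}^{4} (-1)^j C(4,j)(9-j)!
= C(4,0)·9! - C(4,1)·8! + C(4,2)·7! - C(4,3)·6! + C(4,4)·5!
= 362880 - 161280 + 30240 - 2880 + 120
= 229080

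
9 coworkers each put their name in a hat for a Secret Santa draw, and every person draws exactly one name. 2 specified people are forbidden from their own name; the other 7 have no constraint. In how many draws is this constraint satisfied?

287280

Let A_j be the event that the j-th constrained one is fixed. By inclusion-exclusion over the 2 events:
Σ_{j=0}^{2} (-1)^j C(2,j)(9-j)!
= C(2,0)·9! - C(2,1)·8! + C(2,2)·7!
= 362880 - 80640 + 5040
= 287280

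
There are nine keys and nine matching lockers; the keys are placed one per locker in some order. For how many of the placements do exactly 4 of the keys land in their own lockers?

5544

Choose which 4 of the 9 are fixed: C(9,4) = 126.
The other 5 form a derangement: !5 = 44.
Total: 126 × 44 = 5544.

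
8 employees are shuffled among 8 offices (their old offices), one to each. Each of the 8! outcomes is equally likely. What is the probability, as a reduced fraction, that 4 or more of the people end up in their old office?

Favorable outcomes: Σ_{i≥4} C(8,i)·!(8-i) = 70·9 + 56·2 + 28·1 + 8·0 + 1·1 = 771.
Total outcomes: 8! = 40320.
Probability = 771/40320 = 257/13440.

257/13440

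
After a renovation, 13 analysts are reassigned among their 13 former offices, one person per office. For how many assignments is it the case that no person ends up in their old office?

The number of derangements of 13 is !13 = Σ_{k=0}^{13} (-1)^k·13!/k!
= 13! - 13!/1! + 13!/2! - 13!/3! + 13!/4! - 13!/5! + 13!/6! - 13!/7! + 13!/8! - 13!/9! + 13!/10! - 13!/11! + 13!/12! - 13!/13!
= 6227020800 - 6227020800 + 3113510400 - 1037836800 + 259459200 - 51891840 + 8648640 - 1235520 + 154440 - 17160 + 1716 - 156 + 13 - 1
= 2290792932

2290792932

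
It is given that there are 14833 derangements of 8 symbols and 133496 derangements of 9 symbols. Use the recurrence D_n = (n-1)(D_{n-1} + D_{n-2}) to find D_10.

1334961

D_10 = (10-1)·(D_9 + D_8) = 9·(133496 + 14833) = 9·148329 = 1334961.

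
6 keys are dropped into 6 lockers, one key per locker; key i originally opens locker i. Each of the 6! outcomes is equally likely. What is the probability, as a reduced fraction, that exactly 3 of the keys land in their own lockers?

1/18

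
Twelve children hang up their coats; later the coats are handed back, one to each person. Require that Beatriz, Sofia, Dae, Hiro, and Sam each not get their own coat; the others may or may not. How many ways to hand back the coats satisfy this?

312273360

Let A_j be the event that the j-th constrained one is fixed. By inclusion-exclusion over the 5 events:
Σ_{j=0}^{5} (-1)^j C(5,j)(12-j)!
= C(5,0)·12! - C(5,1)·11! + C(5,2)·10! - C(5,3)·9! + C(5,4)·8! - C(5,5)·7!
= 479001600 - 199584000 + 36288000 - 3628800 + 201600 - 5040
= 312273360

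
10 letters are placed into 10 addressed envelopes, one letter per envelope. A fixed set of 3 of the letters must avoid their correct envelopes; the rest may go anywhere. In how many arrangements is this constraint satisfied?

2656080

Inclusion-exclusion on the 3 forbidden self-matches:
Σ_{j=0}^{3} (-1)^j C(3,j)(10-j)!
= C(3,0)·10! - C(3,1)·9! + C(3,2)·8! - C(3,3)·7!
= 3628800 - 1088640 + 120960 - 5040
= 2656080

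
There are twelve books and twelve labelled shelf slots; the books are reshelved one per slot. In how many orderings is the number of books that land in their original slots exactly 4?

7342335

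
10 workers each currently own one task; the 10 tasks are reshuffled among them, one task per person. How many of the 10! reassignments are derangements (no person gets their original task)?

1334961

Recurrence: !10 = 9·(!9 + !8).
!10 = 9·(133496 + 14833) = 9·148329 = 1334961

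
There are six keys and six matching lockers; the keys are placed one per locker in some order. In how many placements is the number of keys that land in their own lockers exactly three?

Pick the 3 fixed positions: C(6,3) = 20 ways.
The other 3 form a derangement: !3 = 2.
Total: 20 × 2 = 40.

40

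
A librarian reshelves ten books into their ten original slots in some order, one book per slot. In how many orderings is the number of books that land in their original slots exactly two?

667485

Pick the 2 fixed positions: C(10,2) = 45 ways.
The other 8 form a derangement: !8 = 14833.
Total: 45 × 14833 = 667485.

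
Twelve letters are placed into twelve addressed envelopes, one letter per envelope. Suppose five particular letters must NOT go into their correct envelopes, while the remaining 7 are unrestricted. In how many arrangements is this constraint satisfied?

Let A_j be the event that the j-th constrained one is fixed. By inclusion-exclusion over the 5 events:
Σ_{j=0}^{5} (-1)^j C(5,j)(12-j)!
= C(5,0)·12! - C(5,1)·11! + C(5,2)·10! - C(5,3)·9! + C(5,4)·8! - C(5,5)·7!
= 479001600 - 199584000 + 36288000 - 3628800 + 201600 - 5040
= 312273360

312273360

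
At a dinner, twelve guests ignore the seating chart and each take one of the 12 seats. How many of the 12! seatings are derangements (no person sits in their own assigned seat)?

Use !n = n·!(n-1) + (-1)^n.
!12 = 12·14684570 + 1 = 176214841

176214841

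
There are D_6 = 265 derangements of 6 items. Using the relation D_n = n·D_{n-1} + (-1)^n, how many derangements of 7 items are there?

1854

D_7 = 7·265 - 1 = 1854.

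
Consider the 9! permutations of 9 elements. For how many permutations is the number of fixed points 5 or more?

1339

Sum C(9,i)·!(9-i) for i = 5..9:
  i=5: C(9,5)·!4 = 126·9 = 1134
  i=6: C(9,6)·!3 = 84·2 = 168
  i=7: C(9,7)·!2 = 36·1 = 36
  i=8: C(9,8)·!1 = 9·0 = 0
  i=9: C(9,9)·!0 = 1·1 = 1
Total = 1339.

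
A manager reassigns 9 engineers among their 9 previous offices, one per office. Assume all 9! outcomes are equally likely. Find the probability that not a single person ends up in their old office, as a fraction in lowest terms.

16687/45360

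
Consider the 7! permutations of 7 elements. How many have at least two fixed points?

1331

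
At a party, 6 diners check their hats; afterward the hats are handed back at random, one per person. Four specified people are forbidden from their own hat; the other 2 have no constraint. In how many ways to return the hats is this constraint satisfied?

Let A_j be the event that the j-th constrained one is fixed. By inclusion-exclusion over the 4 events:
Σ_{j=0}^{4} (-1)^j C(4,j)(6-j)!
= C(4,0)·6! - C(4,1)·5! + C(4,2)·4! - C(4,3)·3! + C(4,4)·2!
= 720 - 480 + 144 - 24 + 2
= 362

362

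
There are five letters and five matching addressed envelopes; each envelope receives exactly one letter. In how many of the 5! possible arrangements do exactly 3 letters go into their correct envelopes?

Choose which 3 of the 5 are fixed: C(5,3) = 10.
The remaining 2 must be deranged: !2 = 1.
Total: 10 × 1 = 10.

10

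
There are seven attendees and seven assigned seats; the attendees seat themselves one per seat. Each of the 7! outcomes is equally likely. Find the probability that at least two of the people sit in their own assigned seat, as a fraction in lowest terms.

1331/5040

Favorable outcomes: Σ_{i≥2} C(7,i)·!(7-i) = 21·44 + 35·9 + 35·2 + 21·1 + 7·0 + 1·1 = 1331.
Total outcomes: 7! = 5040.
Probability = 1331/5040 = 1331/5040.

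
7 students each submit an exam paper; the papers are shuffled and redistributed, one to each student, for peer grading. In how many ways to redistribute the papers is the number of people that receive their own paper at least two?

1331

Sum C(7,i)·!(7-i) for i = 2..7:
  i=2: C(7,2)·!5 = 21·44 = 924
  i=3: C(7,3)·!4 = 35·9 = 315
  i=4: C(7,4)·!3 = 35·2 = 70
  i=5: C(7,5)·!2 = 21·1 = 21
  i=6: C(7,6)·!1 = 7·0 = 0
  i=7: C(7,7)·!0 = 1·1 = 1
Total = 1331.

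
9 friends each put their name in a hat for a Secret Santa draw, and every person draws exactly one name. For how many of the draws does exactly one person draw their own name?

Choose which one of the 9 is fixed: C(9,1) = 9.
The other 8 form a derangement: !8 = 14833.
Total: 9 × 14833 = 133497.

133497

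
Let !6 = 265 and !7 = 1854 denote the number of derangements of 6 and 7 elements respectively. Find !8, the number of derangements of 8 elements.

14833

!8 = (8-1)·(!7 + !6) = 7·(1854 + 265) = 7·2119 = 14833.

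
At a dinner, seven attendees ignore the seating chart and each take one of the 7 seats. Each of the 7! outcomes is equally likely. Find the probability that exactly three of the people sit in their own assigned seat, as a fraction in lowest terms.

1/16

Favorable outcomes: C(7,3)·!4 = 35·9 = 315.
Total outcomes: 7! = 5040.
Probability = 315/5040 = 1/16.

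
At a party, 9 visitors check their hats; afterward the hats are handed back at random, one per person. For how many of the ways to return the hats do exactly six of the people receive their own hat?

168

Pick the 6 fixed positions: C(9,6) = 84 ways.
The other 3 form a derangement: !3 = 2.
Total: 84 × 2 = 168.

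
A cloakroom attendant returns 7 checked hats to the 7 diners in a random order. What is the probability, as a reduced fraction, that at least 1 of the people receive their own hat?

Favorable outcomes: Σ_{i≥1} C(7,i)·!(7-i) = 7·265 + 21·44 + 35·9 + 35·2 + 21·1 + 7·0 + 1·1 = 3186.
Total outcomes: 7! = 5040.
Probability = 3186/5040 = 177/280.

177/280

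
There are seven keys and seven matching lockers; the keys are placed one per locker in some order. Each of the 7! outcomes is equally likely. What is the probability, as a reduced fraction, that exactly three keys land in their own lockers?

1/16

Favorable outcomes: C(7,3)·!4 = 35·9 = 315.
Total outcomes: 7! = 5040.
Probability = 315/5040 = 1/16.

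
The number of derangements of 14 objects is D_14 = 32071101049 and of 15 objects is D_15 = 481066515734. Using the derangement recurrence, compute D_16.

7697064251745

D_16 = (16-1)·(D_15 + D_14) = 15·(481066515734 + 32071101049) = 15·513137616783 = 7697064251745.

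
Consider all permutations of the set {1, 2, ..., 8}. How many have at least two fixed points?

10655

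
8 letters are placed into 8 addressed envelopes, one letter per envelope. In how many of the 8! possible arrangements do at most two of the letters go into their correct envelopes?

Sum C(8,i)·!(8-i) for i = 0..2:
  i=0: C(8,0)·!8 = 1·14833 = 14833
  i=1: C(8,1)·!7 = 8·1854 = 14832
  i=2: C(8,2)·!6 = 28·265 = 7420
Total = 37085.

37085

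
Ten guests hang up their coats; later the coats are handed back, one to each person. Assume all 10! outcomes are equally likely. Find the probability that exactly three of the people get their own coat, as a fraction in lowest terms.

103/1680

Favorable outcomes: C(10,3)·!7 = 120·1854 = 222480.
Total outcomes: 10! = 3628800.
Probability = 222480/3628800 = 103/1680.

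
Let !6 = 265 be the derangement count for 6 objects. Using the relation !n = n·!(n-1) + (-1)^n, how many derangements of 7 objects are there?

!7 = 7·265 - 1 = 1854.

1854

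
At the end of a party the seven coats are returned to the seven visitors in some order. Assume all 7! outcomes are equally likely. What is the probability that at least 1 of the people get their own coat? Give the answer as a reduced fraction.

Favorable outcomes: Σ_{i≥1} C(7,i)·!(7-i) = 7·265 + 21·44 + 35·9 + 35·2 + 21·1 + 7·0 + 1·1 = 3186.
Total outcomes: 7! = 5040.
Probability = 3186/5040 = 177/280.

177/280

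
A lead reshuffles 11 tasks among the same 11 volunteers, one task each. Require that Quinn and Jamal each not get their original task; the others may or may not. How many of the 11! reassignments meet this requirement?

33022080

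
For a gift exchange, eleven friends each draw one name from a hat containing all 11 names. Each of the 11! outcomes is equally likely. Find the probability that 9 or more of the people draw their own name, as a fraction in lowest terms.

Favorable outcomes: Σ_{i≥9} C(11,i)·!(11-i) = 55·1 + 11·0 + 1·1 = 56.
Total outcomes: 11! = 39916800.
Probability = 56/39916800 = 1/712800.

1/712800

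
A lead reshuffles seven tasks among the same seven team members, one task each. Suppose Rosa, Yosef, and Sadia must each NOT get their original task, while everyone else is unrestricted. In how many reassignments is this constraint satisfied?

3216

Let A_j be the event that the j-th constrained one is fixed. By inclusion-exclusion over the 3 events:
Σ_{j=0}^{3} (-1)^j C(3,j)(7-j)!
= C(3,0)·7! - C(3,1)·6! + C(3,2)·5! - C(3,3)·4!
= 5040 - 2160 + 360 - 24
= 3216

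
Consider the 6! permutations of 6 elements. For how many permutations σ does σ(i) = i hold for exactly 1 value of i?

Choose which one of the 6 is fixed: C(6,1) = 6.
The other 5 form a derangement: !5 = 44.
Total: 6 × 44 = 264.

264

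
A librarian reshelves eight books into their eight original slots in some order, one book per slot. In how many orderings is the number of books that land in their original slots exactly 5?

Choose which 5 of the 8 are fixed: C(8,5) = 56.
The other 3 form a derangement: !3 = 2.
Total: 56 × 2 = 112.

112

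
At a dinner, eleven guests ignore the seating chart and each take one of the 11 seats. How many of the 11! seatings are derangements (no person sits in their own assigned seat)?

The subfactorial !11 = [11!/e] (nearest integer).
11! = 39916800, and 39916800/e ≈ 14684570.08, so !11 = 14684570.

14684570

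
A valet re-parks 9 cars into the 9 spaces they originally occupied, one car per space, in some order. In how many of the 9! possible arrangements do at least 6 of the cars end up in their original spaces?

Sum C(9,i)·!(9-i) for i = 6..9:
  i=6: C(9,6)·!3 = 84·2 = 168
  i=7: C(9,7)·!2 = 36·1 = 36
  i=8: C(9,8)·!1 = 9·0 = 0
  i=9: C(9,9)·!0 = 1·1 = 1
Total = 205.

205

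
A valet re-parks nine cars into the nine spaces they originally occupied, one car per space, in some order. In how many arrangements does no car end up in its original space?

Use !n = n·!(n-1) + (-1)^n.
!9 = 9·14833 - 1 = 133496

133496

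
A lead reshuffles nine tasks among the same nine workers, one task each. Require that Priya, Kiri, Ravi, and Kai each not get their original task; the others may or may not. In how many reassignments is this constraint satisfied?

229080

Inclusion-exclusion on the 4 forbidden self-matches:
Σ_{j=0}^{4} (-1)^j C(4,j)(9-j)!
= C(4,0)·9! - C(4,1)·8! + C(4,2)·7! - C(4,3)·6! + C(4,4)·5!
= 362880 - 161280 + 30240 - 2880 + 120
= 229080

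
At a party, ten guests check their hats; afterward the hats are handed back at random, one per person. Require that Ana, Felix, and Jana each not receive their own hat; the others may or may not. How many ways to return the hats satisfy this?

Let A_j be the event that the j-th constrained one is fixed. By inclusion-exclusion over the 3 events:
Σ_{j=0}^{3} (-1)^j C(3,j)(10-j)!
= C(3,0)·10! - C(3,1)·9! + C(3,2)·8! - C(3,3)·7!
= 3628800 - 1088640 + 120960 - 5040
= 2656080

2656080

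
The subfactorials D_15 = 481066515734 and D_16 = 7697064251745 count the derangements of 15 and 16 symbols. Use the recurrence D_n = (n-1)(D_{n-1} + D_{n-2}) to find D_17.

D_17 = (17-1)·(D_16 + D_15) = 16·(7697064251745 + 481066515734) = 16·8178130767479 = 130850092279664.

130850092279664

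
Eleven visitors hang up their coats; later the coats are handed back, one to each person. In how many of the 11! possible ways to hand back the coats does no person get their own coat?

14684570

By inclusion-exclusion, !11 = Σ (-1)^k · 11!/k! for k=0..11
= 11! - 11!/1! + 11!/2! - 11!/3! + 11!/4! - 11!/5! + 11!/6! - 11!/7! + 11!/8! - 11!/9! + 11!/10! - 11!/11!
= 39916800 - 39916800 + 19958400 - 6652800 + 1663200 - 332640 + 55440 - 7920 + 990 - 110 + 11 - 1
= 14684570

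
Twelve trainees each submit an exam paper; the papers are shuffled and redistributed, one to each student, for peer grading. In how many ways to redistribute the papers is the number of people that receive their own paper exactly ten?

66

Choose which 10 of the 12 are fixed: C(12,10) = 66.
The remaining 2 must be deranged: !2 = 1.
Total: 66 × 1 = 66.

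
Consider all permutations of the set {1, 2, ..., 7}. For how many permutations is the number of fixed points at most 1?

# with exactly i fixed is C(7,i)·!(7-i); sum over i=0..1:
  i=0: C(7,0)·!7 = 1·1854 = 1854
  i=1: C(7,1)·!6 = 7·265 = 1855
Total = 3709.

3709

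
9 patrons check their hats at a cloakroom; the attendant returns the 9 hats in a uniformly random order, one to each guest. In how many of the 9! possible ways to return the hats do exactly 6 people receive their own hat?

168

Choose which 6 of the 9 are fixed: C(9,6) = 84.
The remaining 3 must be deranged: !3 = 2.
Total: 84 × 2 = 168.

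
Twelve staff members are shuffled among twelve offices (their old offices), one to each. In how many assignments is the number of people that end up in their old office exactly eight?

4455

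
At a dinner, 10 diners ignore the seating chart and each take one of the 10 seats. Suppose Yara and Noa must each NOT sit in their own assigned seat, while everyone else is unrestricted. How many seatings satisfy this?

2943360

Let A_j be the event that the j-th constrained one is fixed. By inclusion-exclusion over the 2 events:
Σ_{j=0}^{2} (-1)^j C(2,j)(10-j)!
= C(2,0)·10! - C(2,1)·9! + C(2,2)·8!
= 3628800 - 725760 + 40320
= 2943360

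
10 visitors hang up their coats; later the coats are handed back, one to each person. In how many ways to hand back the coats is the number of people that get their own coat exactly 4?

55650

Choose which 4 of the 10 are fixed: C(10,4) = 210.
The other 6 form a derangement: !6 = 265.
Total: 210 × 265 = 55650.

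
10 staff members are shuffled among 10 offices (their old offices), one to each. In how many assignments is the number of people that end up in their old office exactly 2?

667485

Choose which 2 of the 10 are fixed: C(10,2) = 45.
The other 8 form a derangement: !8 = 14833.
Total: 45 × 14833 = 667485.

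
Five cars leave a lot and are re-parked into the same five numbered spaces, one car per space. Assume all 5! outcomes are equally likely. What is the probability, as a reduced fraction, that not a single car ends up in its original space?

Favorable outcomes: !5 = 44.
Total outcomes: 5! = 120.
Probability = 44/120 = 11/30.

11/30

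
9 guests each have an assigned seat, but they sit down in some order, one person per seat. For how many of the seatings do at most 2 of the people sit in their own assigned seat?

333737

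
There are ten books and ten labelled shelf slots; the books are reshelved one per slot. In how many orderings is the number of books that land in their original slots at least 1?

Sum C(10,i)·!(10-i) for i = 1..10:
  i=1: C(10,1)·!9 = 10·133496 = 1334960
  i=2: C(10,2)·!8 = 45·14833 = 667485
  i=3: C(10,3)·!7 = 120·1854 = 222480
  i=4: C(10,4)·!6 = 210·265 = 55650
  i=5: C(10,5)·!5 = 252·44 = 11088
  i=6: C(10,6)·!4 = 210·9 = 1890
  i=7: C(10,7)·!3 = 120·2 = 240
  i=8: C(10,8)·!2 = 45·1 = 45
  i=9: C(10,9)·!1 = 10·0 = 0
  i=10: C(10,10)·!0 = 1·1 = 1
Total = 2293839.

2293839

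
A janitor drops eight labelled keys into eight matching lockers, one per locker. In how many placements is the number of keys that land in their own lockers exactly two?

Pick the 2 fixed positions: C(8,2) = 28 ways.
The other 6 form a derangement: !6 = 265.
Total: 28 × 265 = 7420.

7420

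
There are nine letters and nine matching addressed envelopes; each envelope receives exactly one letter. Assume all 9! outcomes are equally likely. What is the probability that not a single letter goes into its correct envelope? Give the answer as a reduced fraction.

Favorable outcomes: !9 = 133496.
Total outcomes: 9! = 362880.
Probability = 133496/362880 = 16687/45360.

16687/45360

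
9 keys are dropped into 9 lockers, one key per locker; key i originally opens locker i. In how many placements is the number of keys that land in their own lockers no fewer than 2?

95887

Sum C(9,i)·!(9-i) for i = 2..9:
  i=2: C(9,2)·!7 = 36·1854 = 66744
  i=3: C(9,3)·!6 = 84·265 = 22260
  i=4: C(9,4)·!5 = 126·44 = 5544
  i=5: C(9,5)·!4 = 126·9 = 1134
  i=6: C(9,6)·!3 = 84·2 = 168
  i=7: C(9,7)·!2 = 36·1 = 36
  i=8: C(9,8)·!1 = 9·0 = 0
  i=9: C(9,9)·!0 = 1·1 = 1
Total = 95887.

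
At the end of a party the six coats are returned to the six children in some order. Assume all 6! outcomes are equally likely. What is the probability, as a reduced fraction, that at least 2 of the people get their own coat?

Favorable outcomes: Σ_{i≥2} C(6,i)·!(6-i) = 15·9 + 20·2 + 15·1 + 6·0 + 1·1 = 191.
Total outcomes: 6! = 720.
Probability = 191/720 = 191/720.

191/720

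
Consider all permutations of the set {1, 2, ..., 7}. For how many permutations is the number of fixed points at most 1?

3709

Sum C(7,i)·!(7-i) for i = 0..1:
  i=0: C(7,0)·!7 = 1·1854 = 1854
  i=1: C(7,1)·!6 = 7·265 = 1855
Total = 3709.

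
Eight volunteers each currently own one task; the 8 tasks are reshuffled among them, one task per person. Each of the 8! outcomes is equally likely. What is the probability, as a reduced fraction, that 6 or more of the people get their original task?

29/40320

Favorable outcomes: Σ_{i≥6} C(8,i)·!(8-i) = 28·1 + 8·0 + 1·1 = 29.
Total outcomes: 8! = 40320.
Probability = 29/40320 = 29/40320.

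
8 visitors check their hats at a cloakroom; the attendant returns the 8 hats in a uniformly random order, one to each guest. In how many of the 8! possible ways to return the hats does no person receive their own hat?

14833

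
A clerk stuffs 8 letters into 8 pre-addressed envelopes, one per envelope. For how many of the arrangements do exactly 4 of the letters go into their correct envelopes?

630

Choose which 4 of the 8 are fixed: C(8,4) = 70.
The remaining 4 must be deranged: !4 = 9.
Total: 70 × 9 = 630.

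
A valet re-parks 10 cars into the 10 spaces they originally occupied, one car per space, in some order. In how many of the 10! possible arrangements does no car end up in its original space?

Recurrence: !10 = 9·(!9 + !8).
!10 = 9·(133496 + 14833) = 9·148329 = 1334961

1334961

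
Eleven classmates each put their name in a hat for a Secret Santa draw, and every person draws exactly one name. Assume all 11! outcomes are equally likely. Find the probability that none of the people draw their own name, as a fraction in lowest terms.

1468457/3991680

Favorable outcomes: !11 = 14684570.
Total outcomes: 11! = 39916800.
Probability = 14684570/39916800 = 1468457/3991680.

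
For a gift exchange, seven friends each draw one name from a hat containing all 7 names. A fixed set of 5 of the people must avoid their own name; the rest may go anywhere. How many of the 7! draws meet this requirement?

2428

Let A_j be the event that the j-th constrained one is fixed. By inclusion-exclusion over the 5 events:
Σ_{j=0}^{5} (-1)^j C(5,j)(7-j)!
= C(5,0)·7! - C(5,1)·6! + C(5,2)·5! - C(5,3)·4! + C(5,4)·3! - C(5,5)·2!
= 5040 - 3600 + 1200 - 240 + 30 - 2
= 2428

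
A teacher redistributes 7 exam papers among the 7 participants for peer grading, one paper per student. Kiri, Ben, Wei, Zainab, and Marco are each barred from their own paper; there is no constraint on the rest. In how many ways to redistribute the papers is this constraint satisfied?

2428

Let A_j be the event that the j-th constrained one is fixed. By inclusion-exclusion over the 5 events:
Σ_{j=0}^{5} (-1)^j C(5,j)(7-j)!
= C(5,0)·7! - C(5,1)·6! + C(5,2)·5! - C(5,3)·4! + C(5,4)·3! - C(5,5)·2!
= 5040 - 3600 + 1200 - 240 + 30 - 2
= 2428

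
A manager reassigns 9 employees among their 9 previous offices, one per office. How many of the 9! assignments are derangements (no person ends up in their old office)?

133496

Use !n = n·!(n-1) + (-1)^n.
!9 = 9·14833 - 1 = 133496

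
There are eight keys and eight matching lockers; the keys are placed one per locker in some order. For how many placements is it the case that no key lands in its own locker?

14833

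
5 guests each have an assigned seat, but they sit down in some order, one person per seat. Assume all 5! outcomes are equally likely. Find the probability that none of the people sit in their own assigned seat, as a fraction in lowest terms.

11/30

Favorable outcomes: !5 = 44.
Total outcomes: 5! = 120.
Probability = 44/120 = 11/30.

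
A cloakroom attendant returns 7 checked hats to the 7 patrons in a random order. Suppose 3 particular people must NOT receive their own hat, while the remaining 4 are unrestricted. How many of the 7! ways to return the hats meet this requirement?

3216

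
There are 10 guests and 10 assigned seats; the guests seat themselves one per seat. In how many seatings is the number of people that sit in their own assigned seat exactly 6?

1890

Choose which 6 of the 10 are fixed: C(10,6) = 210.
The remaining 4 must be deranged: !4 = 9.
Total: 210 × 9 = 1890.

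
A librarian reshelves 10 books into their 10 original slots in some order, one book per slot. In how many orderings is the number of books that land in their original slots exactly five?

11088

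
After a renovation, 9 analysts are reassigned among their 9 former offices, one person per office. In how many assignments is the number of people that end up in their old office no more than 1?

266993

Sum C(9,i)·!(9-i) for i = 0..1:
  i=0: C(9,0)·!9 = 1·133496 = 133496
  i=1: C(9,1)·!8 = 9·14833 = 133497
Total = 266993.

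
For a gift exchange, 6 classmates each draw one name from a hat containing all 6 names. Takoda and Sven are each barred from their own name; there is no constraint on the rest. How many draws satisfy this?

Inclusion-exclusion on the 2 forbidden self-matches:
Σ_{j=0}^{2} (-1)^j C(2,j)(6-j)!
= C(2,0)·6! - C(2,1)·5! + C(2,2)·4!
= 720 - 240 + 24
= 504

504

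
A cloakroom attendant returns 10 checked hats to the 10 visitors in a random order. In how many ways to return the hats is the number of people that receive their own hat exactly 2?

667485

Pick the 2 fixed positions: C(10,2) = 45 ways.
The other 8 form a derangement: !8 = 14833.
Total: 45 × 14833 = 667485.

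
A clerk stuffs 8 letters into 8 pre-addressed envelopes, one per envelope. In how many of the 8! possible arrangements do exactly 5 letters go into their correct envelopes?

112

Choose which 5 of the 8 are fixed: C(8,5) = 56.
The other 3 form a derangement: !3 = 2.
Total: 56 × 2 = 112.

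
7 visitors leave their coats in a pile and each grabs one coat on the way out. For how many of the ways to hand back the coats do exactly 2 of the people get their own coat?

924

Pick the 2 fixed positions: C(7,2) = 21 ways.
The remaining 5 must be deranged: !5 = 44.
Total: 21 × 44 = 924.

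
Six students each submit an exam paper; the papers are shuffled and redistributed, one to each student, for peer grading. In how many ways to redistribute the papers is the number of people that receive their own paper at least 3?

Sum C(6,i)·!(6-i) for i = 3..6:
  i=3: C(6,3)·!3 = 20·2 = 40
  i=4: C(6,4)·!2 = 15·1 = 15
  i=5: C(6,5)·!1 = 6·0 = 0
  i=6: C(6,6)·!0 = 1·1 = 1
Total = 56.

56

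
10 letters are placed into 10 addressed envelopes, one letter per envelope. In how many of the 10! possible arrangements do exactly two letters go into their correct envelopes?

667485

Pick the 2 fixed positions: C(10,2) = 45 ways.
The remaining 8 must be deranged: !8 = 14833.
Total: 45 × 14833 = 667485.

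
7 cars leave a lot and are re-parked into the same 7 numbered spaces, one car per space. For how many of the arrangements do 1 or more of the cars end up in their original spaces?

3186

# with exactly i fixed is C(7,i)·!(7-i); sum over i=1..7:
  i=1: C(7,1)·!6 = 7·265 = 1855
  i=2: C(7,2)·!5 = 21·44 = 924
  i=3: C(7,3)·!4 = 35·9 = 315
  i=4: C(7,4)·!3 = 35·2 = 70
  i=5: C(7,5)·!2 = 21·1 = 21
  i=6: C(7,6)·!1 = 7·0 = 0
  i=7: C(7,7)·!0 = 1·1 = 1
Total = 3186.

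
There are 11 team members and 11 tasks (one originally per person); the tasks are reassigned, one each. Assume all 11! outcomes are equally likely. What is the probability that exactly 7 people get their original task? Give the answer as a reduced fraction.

1/13440

Favorable outcomes: C(11,7)·!4 = 330·9 = 2970.
Total outcomes: 11! = 39916800.
Probability = 2970/39916800 = 1/13440.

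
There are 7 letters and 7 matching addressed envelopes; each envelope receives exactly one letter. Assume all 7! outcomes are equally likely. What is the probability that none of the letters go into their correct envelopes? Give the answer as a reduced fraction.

Favorable outcomes: !7 = 1854.
Total outcomes: 7! = 5040.
Probability = 1854/5040 = 103/280.

103/280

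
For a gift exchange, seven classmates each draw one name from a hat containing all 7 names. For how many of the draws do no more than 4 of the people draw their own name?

# with exactly i fixed is C(7,i)·!(7-i); sum over i=0..4:
  i=0: C(7,0)·!7 = 1·1854 = 1854
  i=1: C(7,1)·!6 = 7·265 = 1855
  i=2: C(7,2)·!5 = 21·44 = 924
  i=3: C(7,3)·!4 = 35·9 = 315
  i=4: C(7,4)·!3 = 35·2 = 70
Total = 5018.

5018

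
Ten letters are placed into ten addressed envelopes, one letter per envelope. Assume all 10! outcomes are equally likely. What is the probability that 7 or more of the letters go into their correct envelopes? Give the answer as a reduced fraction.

Favorable outcomes: Σ_{i≥7} C(10,i)·!(10-i) = 120·2 + 45·1 + 10·0 + 1·1 = 286.
Total outcomes: 10! = 3628800.
Probability = 286/3628800 = 143/1814400.

143/1814400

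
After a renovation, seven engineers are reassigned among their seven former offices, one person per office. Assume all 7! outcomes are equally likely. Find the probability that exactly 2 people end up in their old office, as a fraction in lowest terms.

Favorable outcomes: C(7,2)·!5 = 21·44 = 924.
Total outcomes: 7! = 5040.
Probability = 924/5040 = 11/60.

11/60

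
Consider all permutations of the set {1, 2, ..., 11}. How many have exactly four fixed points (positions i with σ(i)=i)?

Choose which 4 of the 11 are fixed: C(11,4) = 330.
The remaining 7 must be deranged: !7 = 1854.
Total: 330 × 1854 = 611820.

611820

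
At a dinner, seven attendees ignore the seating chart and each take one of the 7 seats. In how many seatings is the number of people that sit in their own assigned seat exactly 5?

21

Choose which 5 of the 7 are fixed: C(7,5) = 21.
The remaining 2 must be deranged: !2 = 1.
Total: 21 × 1 = 21.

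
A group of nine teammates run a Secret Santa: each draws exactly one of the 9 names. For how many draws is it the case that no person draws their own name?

133496

The subfactorial !9 = [9!/e] (nearest integer).
9! = 362880, and 362880/e ≈ 133496.09, so !9 = 133496.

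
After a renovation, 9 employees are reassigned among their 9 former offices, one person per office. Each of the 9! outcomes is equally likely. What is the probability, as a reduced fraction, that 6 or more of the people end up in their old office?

Favorable outcomes: Σ_{i≥6} C(9,i)·!(9-i) = 84·2 + 36·1 + 9·0 + 1·1 = 205.
Total outcomes: 9! = 362880.
Probability = 205/362880 = 41/72576.

41/72576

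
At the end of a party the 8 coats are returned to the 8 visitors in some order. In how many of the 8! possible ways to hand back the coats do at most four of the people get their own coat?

40179

# with exactly i fixed is C(8,i)·!(8-i); sum over i=0..4:
  i=0: C(8,0)·!8 = 1·14833 = 14833
  i=1: C(8,1)·!7 = 8·1854 = 14832
  i=2: C(8,2)·!6 = 28·265 = 7420
  i=3: C(8,3)·!5 = 56·44 = 2464
  i=4: C(8,4)·!4 = 70·9 = 630
Total = 40179.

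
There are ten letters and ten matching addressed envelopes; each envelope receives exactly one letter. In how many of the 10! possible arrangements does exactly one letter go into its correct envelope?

Choose which one of the 10 is fixed: C(10,1) = 10.
The remaining 9 must be deranged: !9 = 133496.
Total: 10 × 133496 = 1334960.

1334960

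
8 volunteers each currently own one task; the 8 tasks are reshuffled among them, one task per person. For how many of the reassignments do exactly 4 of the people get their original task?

630

Pick the 4 fixed positions: C(8,4) = 70 ways.
The other 4 form a derangement: !4 = 9.
Total: 70 × 9 = 630.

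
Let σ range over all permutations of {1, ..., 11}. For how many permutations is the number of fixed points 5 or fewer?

39893116

# with exactly i fixed is C(11,i)·!(11-i); sum over i=0..5:
  i=0: C(11,0)·!11 = 1·14684570 = 14684570
  i=1: C(11,1)·!10 = 11·1334961 = 14684571
  i=2: C(11,2)·!9 = 55·133496 = 7342280
  i=3: C(11,3)·!8 = 165·14833 = 2447445
  i=4: C(11,4)·!7 = 330·1854 = 611820
  i=5: C(11,5)·!6 = 462·265 = 122430
Total = 39893116.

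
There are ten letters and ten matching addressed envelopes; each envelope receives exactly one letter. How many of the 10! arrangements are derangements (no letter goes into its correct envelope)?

1334961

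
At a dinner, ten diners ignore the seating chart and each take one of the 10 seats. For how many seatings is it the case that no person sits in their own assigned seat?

!10 = 10! · Σ_{k=0}^{10} (-1)^k/k!
= 10! - 10!/1! + 10!/2! - 10!/3! + 10!/4! - 10!/5! + 10!/6! - 10!/7! + 10!/8! - 10!/9! + 10!/10!
= 3628800 - 3628800 + 1814400 - 604800 + 151200 - 30240 + 5040 - 720 + 90 - 10 + 1
= 1334961

1334961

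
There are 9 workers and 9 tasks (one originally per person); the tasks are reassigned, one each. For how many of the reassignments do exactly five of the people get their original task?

1134

Choose which 5 of the 9 are fixed: C(9,5) = 126.
The other 4 form a derangement: !4 = 9.
Total: 126 × 9 = 1134.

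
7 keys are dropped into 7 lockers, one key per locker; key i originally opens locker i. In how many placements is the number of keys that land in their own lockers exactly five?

Choose which 5 of the 7 are fixed: C(7,5) = 21.
The remaining 2 must be deranged: !2 = 1.
Total: 21 × 1 = 21.

21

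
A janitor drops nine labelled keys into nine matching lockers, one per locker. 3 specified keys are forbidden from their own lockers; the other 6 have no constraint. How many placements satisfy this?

256320

Inclusion-exclusion on the 3 forbidden self-matches:
Σ_{j=0}^{3} (-1)^j C(3,j)(9-j)!
= C(3,0)·9! - C(3,1)·8! + C(3,2)·7! - C(3,3)·6!
= 362880 - 120960 + 15120 - 720
= 256320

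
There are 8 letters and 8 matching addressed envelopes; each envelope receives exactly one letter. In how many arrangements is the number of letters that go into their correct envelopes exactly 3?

2464

Pick the 3 fixed positions: C(8,3) = 56 ways.
The other 5 form a derangement: !5 = 44.
Total: 56 × 44 = 2464.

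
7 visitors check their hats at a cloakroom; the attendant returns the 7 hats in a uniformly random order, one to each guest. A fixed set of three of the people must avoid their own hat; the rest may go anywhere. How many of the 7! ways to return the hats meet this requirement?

Inclusion-exclusion on the 3 forbidden self-matches:
Σ_{j=0}^{3} (-1)^j C(3,j)(7-j)!
= C(3,0)·7! - C(3,1)·6! + C(3,2)·5! - C(3,3)·4!
= 5040 - 2160 + 360 - 24
= 3216

3216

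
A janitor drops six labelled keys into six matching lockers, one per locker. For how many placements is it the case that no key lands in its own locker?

!6 = 6! · Σ_{k=0}^{6} (-1)^k/k!
= 6! - 6!/1! + 6!/2! - 6!/3! + 6!/4! - 6!/5! + 6!/6!
= 720 - 720 + 360 - 120 + 30 - 6 + 1
= 265

265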